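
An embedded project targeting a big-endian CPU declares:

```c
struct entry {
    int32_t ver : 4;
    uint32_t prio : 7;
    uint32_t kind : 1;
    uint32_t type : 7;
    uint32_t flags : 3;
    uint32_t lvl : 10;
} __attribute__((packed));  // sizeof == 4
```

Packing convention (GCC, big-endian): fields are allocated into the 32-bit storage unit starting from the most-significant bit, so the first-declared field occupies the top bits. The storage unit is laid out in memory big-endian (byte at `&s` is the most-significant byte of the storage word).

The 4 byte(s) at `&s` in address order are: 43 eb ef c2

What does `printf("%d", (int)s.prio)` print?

31

[0]=0x43 [1]=0xeb [2]=0xef [3]=0xc2 (big-endian) → word 0x43ebefc2
ver [28+:4] = (word>>28) & 0xf = 4
prio [21+:7] = (word>>21) & 0x7f = 31  ←
kind [20+:1] = (word>>20) & 0x1 = 0
type [13+:7] = (word>>13) & 0x7f = 95
flags [10+:3] = (word>>10) & 0x7 = 3
lvl [0+:10] = (word>>0) & 0x3ff = 962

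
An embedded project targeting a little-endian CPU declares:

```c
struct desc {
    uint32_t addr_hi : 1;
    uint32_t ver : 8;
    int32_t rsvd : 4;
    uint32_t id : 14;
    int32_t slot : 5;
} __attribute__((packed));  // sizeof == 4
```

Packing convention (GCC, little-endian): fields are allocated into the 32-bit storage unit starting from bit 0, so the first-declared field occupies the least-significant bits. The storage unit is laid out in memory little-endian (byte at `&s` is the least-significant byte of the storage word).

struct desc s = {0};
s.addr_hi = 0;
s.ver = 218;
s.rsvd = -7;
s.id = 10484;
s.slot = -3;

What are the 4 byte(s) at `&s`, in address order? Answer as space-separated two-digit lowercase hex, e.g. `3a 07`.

b4 93 1e ed

addr_hi:1 = 0 → 0x0 << 0 → word 0x00000000
ver:8 = 218 → 0xda << 1 → word 0x000001b4
rsvd:4 = -7 → 0x9 << 9 → word 0x000013b4
id:14 = 10484 → 0x28f4 << 13 → word 0x051e93b4
slot:5 = -3 → 0x1d << 27 → word 0xed1e93b4
word = 0xed1e93b4 → little-endian bytes:
  [0]=0xb4  [1]=0x93  [2]=0x1e  [3]=0xed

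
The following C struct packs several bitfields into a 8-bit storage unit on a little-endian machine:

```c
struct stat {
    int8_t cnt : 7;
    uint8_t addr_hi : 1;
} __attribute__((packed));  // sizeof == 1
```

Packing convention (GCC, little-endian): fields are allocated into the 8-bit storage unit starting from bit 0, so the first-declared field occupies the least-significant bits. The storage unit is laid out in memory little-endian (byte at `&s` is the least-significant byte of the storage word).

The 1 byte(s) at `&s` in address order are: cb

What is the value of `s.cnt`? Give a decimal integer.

-53

[0]=0xcb (little-endian) → word 0xcb
cnt:7 @ bit 0 → (0xcb>>0)&0x7f = 0x4b  ←
addr_hi:1 @ bit 7 → (0xcb>>7)&0x1 = 0x1
cnt signed 7b, MSB=1: 75 - 128 = -53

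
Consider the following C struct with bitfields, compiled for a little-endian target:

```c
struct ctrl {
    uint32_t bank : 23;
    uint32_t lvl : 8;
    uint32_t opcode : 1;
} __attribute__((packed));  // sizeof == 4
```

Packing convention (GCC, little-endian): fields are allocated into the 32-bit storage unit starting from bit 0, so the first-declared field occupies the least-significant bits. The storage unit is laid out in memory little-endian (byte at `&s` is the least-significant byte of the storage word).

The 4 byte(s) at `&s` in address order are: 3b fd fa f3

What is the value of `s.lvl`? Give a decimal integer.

231

[0]=0x3b [1]=0xfd [2]=0xfa [3]=0xf3 (little-endian) → word 0xf3fafd3b
bank:23 @ bit 0 → (0xf3fafd3b>>0)&0x7fffff = 0x7afd3b
lvl:8 @ bit 23 → (0xf3fafd3b>>23)&0xff = 0xe7  ←
opcode:1 @ bit 31 → (0xf3fafd3b>>31)&0x1 = 0x1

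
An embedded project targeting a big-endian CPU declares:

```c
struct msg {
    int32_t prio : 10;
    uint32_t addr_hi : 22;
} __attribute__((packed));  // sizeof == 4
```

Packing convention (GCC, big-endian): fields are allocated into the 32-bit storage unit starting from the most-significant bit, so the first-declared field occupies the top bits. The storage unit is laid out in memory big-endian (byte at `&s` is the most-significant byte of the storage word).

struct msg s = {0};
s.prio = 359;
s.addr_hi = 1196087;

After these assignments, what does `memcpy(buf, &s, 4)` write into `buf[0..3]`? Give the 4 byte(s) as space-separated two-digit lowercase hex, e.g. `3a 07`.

[22+:10] prio=359 & 0x3ff = 0x167; word=0x59c00000
[0+:22] addr_hi=1196087 & 0x3fffff = 0x124037; word=0x59d24037
word = 0x59d24037 → big-endian bytes:
  [0]=0x59  [1]=0xd2  [2]=0x40  [3]=0x37

59 d2 40 37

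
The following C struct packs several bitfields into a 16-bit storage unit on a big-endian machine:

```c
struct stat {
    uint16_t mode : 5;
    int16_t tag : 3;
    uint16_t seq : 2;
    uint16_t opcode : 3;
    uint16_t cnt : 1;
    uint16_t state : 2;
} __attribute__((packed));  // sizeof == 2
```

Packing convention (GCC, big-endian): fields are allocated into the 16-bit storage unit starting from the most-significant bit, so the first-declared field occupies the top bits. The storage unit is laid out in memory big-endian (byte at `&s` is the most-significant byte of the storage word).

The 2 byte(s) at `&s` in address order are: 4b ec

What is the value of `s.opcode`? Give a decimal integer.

5

[0]=0x4b [1]=0xec (big-endian) → word 0x4bec
mode [11+:5] = (word>>11) & 0x1f = 9
tag [8+:3] = (word>>8) & 0x7 = 3
seq [6+:2] = (word>>6) & 0x3 = 3
opcode [3+:3] = (word>>3) & 0x7 = 5  ←
cnt [2+:1] = (word>>2) & 0x1 = 1
state [0+:2] = (word>>0) & 0x3 = 0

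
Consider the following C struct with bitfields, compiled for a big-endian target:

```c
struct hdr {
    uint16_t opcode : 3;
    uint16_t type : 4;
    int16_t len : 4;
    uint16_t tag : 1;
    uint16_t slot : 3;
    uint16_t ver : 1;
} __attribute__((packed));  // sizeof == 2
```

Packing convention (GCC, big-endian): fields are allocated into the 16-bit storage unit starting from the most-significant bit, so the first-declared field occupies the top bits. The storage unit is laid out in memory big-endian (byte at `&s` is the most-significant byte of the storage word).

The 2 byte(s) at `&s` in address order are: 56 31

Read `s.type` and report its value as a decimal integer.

[0]=0x56 [1]=0x31 (big-endian) → word 0x5631
opcode [13+:3] = (word>>13) & 0x7 = 2
type [9+:4] = (word>>9) & 0xf = 11  ←
len [5+:4] = (word>>5) & 0xf = 1
tag [4+:1] = (word>>4) & 0x1 = 1
slot [1+:3] = (word>>1) & 0x7 = 0
ver [0+:1] = (word>>0) & 0x1 = 1

11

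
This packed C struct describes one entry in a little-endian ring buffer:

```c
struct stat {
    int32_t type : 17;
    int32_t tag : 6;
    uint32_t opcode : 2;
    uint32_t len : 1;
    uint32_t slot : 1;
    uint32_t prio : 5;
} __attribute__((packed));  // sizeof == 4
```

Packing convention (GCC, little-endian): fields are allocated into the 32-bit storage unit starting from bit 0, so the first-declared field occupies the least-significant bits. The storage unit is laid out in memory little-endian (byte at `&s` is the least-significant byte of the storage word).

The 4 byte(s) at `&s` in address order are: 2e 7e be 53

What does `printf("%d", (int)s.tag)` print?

31

[0]=0x2e [1]=0x7e [2]=0xbe [3]=0x53 (little-endian) → word 0x53be7e2e
type:17 @ bit 0 → (0x53be7e2e>>0)&0x1ffff = 0x7e2e
tag:6 @ bit 17 → (0x53be7e2e>>17)&0x3f = 0x1f  ←
opcode:2 @ bit 23 → (0x53be7e2e>>23)&0x3 = 0x3
len:1 @ bit 25 → (0x53be7e2e>>25)&0x1 = 0x1
slot:1 @ bit 26 → (0x53be7e2e>>26)&0x1 = 0x0
prio:5 @ bit 27 → (0x53be7e2e>>27)&0x1f = 0xa
tag signed 6b, MSB=0: value = 31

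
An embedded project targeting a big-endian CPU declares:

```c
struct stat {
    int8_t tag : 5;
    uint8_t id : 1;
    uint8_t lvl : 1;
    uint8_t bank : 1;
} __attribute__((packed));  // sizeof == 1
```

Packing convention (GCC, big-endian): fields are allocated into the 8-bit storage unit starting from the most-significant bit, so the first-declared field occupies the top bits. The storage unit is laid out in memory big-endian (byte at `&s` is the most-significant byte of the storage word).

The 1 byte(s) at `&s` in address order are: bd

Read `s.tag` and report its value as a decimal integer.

-9

[0]=0xbd (big-endian) → word 0xbd
tag [3+:5] = (word>>3) & 0x1f = 23  ←
id [2+:1] = (word>>2) & 0x1 = 1
lvl [1+:1] = (word>>1) & 0x1 = 0
bank [0+:1] = (word>>0) & 0x1 = 1
tag signed 5b, MSB=1: 23 - 32 = -9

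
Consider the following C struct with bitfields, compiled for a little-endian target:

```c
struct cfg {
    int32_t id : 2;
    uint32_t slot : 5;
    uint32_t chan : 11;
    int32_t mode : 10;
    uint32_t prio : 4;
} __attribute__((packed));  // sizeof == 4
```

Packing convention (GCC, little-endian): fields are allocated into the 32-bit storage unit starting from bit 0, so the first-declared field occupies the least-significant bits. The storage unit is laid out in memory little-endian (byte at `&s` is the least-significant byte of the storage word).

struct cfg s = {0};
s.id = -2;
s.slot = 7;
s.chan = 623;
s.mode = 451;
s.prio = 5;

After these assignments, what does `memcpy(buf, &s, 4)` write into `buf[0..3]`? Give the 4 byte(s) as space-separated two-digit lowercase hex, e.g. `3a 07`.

[0+:2] id=-2 & 0x3 = 0x2; word=0x00000002
[2+:5] slot=7 & 0x1f = 0x7; word=0x0000001e
[7+:11] chan=623 & 0x7ff = 0x26f; word=0x0001379e
[18+:10] mode=451 & 0x3ff = 0x1c3; word=0x070d379e
[28+:4] prio=5 & 0xf = 0x5; word=0x570d379e
word = 0x570d379e → little-endian bytes:
  [0]=0x9e  [1]=0x37  [2]=0x0d  [3]=0x57

9e 37 0d 57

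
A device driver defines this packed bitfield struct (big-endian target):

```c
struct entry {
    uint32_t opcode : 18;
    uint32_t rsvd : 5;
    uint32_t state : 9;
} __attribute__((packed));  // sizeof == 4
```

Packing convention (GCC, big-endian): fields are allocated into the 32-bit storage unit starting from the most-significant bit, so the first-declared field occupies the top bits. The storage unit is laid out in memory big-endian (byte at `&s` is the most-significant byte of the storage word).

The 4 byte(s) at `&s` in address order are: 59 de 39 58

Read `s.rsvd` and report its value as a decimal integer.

28

[0]=0x59 [1]=0xde [2]=0x39 [3]=0x58 (big-endian) → word 0x59de3958
opcode [14+:18] = (word>>14) & 0x3ffff = 92024
rsvd [9+:5] = (word>>9) & 0x1f = 28  ←
state [0+:9] = (word>>0) & 0x1ff = 344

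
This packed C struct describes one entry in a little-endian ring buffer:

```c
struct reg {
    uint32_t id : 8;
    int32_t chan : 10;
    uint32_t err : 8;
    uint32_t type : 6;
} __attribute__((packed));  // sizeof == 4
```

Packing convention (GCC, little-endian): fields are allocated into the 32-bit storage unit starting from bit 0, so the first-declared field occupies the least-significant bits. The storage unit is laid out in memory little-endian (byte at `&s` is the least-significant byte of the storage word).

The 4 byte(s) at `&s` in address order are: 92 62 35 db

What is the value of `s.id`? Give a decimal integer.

[0]=0x92 [1]=0x62 [2]=0x35 [3]=0xdb (little-endian) → word 0xdb356292
id:8 @ bit 0 → (0xdb356292>>0)&0xff = 0x92  ←
chan:10 @ bit 8 → (0xdb356292>>8)&0x3ff = 0x162
err:8 @ bit 18 → (0xdb356292>>18)&0xff = 0xcd
type:6 @ bit 26 → (0xdb356292>>26)&0x3f = 0x36

146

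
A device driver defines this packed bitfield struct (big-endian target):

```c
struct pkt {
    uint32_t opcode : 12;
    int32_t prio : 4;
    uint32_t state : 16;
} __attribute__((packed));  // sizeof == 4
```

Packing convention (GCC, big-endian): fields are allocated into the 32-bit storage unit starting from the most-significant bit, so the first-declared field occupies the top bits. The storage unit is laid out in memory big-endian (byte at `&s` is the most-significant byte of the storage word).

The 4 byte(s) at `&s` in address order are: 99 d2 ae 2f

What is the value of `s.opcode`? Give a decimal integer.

2461

[0]=0x99 [1]=0xd2 [2]=0xae [3]=0x2f (big-endian) → word 0x99d2ae2f
opcode [20+:12] = (word>>20) & 0xfff = 2461  ←
prio [16+:4] = (word>>16) & 0xf = 2
state [0+:16] = (word>>0) & 0xffff = 44591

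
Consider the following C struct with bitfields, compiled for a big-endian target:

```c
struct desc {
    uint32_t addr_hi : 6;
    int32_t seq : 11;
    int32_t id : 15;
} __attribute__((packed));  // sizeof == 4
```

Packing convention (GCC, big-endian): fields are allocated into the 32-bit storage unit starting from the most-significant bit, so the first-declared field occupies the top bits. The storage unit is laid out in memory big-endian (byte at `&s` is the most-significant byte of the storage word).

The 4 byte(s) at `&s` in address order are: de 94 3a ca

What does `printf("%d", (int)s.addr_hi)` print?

[0]=0xde [1]=0x94 [2]=0x3a [3]=0xca (big-endian) → word 0xde943aca
addr_hi [26+:6] = (word>>26) & 0x3f = 55  ←
seq [15+:11] = (word>>15) & 0x7ff = 1320
id [0+:15] = (word>>0) & 0x7fff = 15050

55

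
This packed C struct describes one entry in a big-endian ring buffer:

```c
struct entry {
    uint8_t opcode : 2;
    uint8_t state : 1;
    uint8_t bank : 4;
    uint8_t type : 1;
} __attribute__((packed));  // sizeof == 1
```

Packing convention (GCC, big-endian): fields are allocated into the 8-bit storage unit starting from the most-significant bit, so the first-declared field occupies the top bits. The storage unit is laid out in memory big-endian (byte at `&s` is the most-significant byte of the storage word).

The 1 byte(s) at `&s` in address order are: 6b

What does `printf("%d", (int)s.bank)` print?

5

[0]=0x6b (big-endian) → word 0x6b
opcode:2 @ bit 6 → (0x6b>>6)&0x3 = 0x1
state:1 @ bit 5 → (0x6b>>5)&0x1 = 0x1
bank:4 @ bit 1 → (0x6b>>1)&0xf = 0x5  ←
type:1 @ bit 0 → (0x6b>>0)&0x1 = 0x1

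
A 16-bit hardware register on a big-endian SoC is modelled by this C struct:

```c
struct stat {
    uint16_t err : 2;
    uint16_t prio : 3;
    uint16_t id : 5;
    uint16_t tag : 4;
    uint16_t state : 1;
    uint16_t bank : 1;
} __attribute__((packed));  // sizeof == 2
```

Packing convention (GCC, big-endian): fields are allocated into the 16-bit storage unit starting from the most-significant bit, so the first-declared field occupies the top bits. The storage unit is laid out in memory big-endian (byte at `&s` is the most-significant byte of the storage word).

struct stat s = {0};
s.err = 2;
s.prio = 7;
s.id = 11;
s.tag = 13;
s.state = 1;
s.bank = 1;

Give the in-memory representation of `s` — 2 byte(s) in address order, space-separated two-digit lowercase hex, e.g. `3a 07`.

err (2b) val=2 bits=0x2 at bit 14: 0x8000
prio (3b) val=7 bits=0x7 at bit 11: 0xb800
id (5b) val=11 bits=0xb at bit 6: 0xbac0
tag (4b) val=13 bits=0xd at bit 2: 0xbaf4
state (1b) val=1 bits=0x1 at bit 1: 0xbaf6
bank (1b) val=1 bits=0x1 at bit 0: 0xbaf7
word = 0xbaf7 → big-endian bytes:
  [0]=0xba  [1]=0xf7

ba f7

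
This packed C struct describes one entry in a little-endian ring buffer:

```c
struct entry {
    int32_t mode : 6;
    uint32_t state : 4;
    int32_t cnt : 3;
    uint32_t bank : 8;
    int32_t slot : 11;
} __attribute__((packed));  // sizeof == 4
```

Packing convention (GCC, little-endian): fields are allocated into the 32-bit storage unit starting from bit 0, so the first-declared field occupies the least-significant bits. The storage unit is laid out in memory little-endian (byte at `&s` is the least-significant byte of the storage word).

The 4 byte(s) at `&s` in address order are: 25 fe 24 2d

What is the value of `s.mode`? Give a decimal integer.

[0]=0x25 [1]=0xfe [2]=0x24 [3]=0x2d (little-endian) → word 0x2d24fe25
mode:6 @ bit 0 → (0x2d24fe25>>0)&0x3f = 0x25  ←
state:4 @ bit 6 → (0x2d24fe25>>6)&0xf = 0x8
cnt:3 @ bit 10 → (0x2d24fe25>>10)&0x7 = 0x7
bank:8 @ bit 13 → (0x2d24fe25>>13)&0xff = 0x27
slot:11 @ bit 21 → (0x2d24fe25>>21)&0x7ff = 0x169
mode signed 6b, MSB=1: 37 - 64 = -27

-27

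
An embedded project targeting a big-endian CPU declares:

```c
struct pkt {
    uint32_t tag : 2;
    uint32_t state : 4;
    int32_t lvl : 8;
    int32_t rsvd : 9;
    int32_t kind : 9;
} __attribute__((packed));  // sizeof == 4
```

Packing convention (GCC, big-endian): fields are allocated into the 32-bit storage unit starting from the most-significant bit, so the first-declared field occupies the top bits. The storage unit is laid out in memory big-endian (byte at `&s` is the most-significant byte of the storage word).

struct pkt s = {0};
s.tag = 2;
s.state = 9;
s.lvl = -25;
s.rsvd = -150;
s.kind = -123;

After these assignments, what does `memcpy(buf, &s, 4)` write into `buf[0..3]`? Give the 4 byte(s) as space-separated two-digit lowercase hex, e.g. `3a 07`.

a7 9e d5 85

[30+:2] tag=2 & 0x3 = 0x2; word=0x80000000
[26+:4] state=9 & 0xf = 0x9; word=0xa4000000
[18+:8] lvl=-25 & 0xff = 0xe7; word=0xa79c0000
[9+:9] rsvd=-150 & 0x1ff = 0x16a; word=0xa79ed400
[0+:9] kind=-123 & 0x1ff = 0x185; word=0xa79ed585
word = 0xa79ed585 → big-endian bytes:
  [0]=0xa7  [1]=0x9e  [2]=0xd5  [3]=0x85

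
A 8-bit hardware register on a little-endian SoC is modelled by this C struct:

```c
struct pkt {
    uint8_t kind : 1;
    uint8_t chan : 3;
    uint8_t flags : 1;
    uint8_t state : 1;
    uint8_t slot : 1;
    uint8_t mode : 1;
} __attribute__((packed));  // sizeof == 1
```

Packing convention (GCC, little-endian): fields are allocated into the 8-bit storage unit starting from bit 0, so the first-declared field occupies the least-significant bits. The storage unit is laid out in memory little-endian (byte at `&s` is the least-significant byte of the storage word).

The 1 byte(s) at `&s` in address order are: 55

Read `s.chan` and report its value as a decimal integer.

[0]=0x55 (little-endian) → word 0x55
kind:1 @ bit 0 → (0x55>>0)&0x1 = 0x1
chan:3 @ bit 1 → (0x55>>1)&0x7 = 0x2  ←
flags:1 @ bit 4 → (0x55>>4)&0x1 = 0x1
state:1 @ bit 5 → (0x55>>5)&0x1 = 0x0
slot:1 @ bit 6 → (0x55>>6)&0x1 = 0x1
mode:1 @ bit 7 → (0x55>>7)&0x1 = 0x0

2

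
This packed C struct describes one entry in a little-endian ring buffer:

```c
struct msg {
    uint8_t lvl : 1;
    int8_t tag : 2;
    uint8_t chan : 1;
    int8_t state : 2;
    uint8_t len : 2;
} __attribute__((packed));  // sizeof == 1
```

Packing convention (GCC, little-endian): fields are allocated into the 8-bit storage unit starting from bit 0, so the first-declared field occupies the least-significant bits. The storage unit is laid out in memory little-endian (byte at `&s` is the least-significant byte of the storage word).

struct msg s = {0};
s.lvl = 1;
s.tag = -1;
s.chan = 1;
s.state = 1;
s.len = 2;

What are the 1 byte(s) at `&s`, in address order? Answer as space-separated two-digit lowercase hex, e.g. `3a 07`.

9f

lvl (1b) val=1 bits=0x1 at bit 0: 0x01
tag (2b) val=-1 bits=0x3 at bit 1: 0x07
chan (1b) val=1 bits=0x1 at bit 3: 0x0f
state (2b) val=1 bits=0x1 at bit 4: 0x1f
len (2b) val=2 bits=0x2 at bit 6: 0x9f
word = 0x9f → little-endian bytes:
  [0]=0x9f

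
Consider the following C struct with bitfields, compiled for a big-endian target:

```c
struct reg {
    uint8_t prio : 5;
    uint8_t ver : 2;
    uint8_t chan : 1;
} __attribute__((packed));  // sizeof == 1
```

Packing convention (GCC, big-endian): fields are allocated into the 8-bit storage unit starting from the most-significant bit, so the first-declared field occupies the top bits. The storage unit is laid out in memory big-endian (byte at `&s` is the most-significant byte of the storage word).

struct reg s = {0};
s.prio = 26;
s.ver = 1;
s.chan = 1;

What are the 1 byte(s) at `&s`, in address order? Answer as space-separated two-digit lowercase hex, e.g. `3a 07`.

d3

prio:5 = 26 → 0x1a << 3 → word 0xd0
ver:2 = 1 → 0x1 << 1 → word 0xd2
chan:1 = 1 → 0x1 << 0 → word 0xd3
word = 0xd3 → big-endian bytes:
  [0]=0xd3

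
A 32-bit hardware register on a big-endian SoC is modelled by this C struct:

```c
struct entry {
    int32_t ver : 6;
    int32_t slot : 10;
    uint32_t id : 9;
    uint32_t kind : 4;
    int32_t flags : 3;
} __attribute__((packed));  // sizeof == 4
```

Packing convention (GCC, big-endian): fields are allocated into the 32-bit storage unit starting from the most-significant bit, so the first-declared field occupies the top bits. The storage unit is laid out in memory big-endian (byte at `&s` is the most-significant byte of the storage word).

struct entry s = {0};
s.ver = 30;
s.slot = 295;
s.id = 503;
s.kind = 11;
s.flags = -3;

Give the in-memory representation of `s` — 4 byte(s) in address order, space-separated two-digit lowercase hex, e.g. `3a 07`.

79 27 fb dd

ver (6b) val=30 bits=0x1e at bit 26: 0x78000000
slot (10b) val=295 bits=0x127 at bit 16: 0x79270000
id (9b) val=503 bits=0x1f7 at bit 7: 0x7927fb80
kind (4b) val=11 bits=0xb at bit 3: 0x7927fbd8
flags (3b) val=-3 bits=0x5 at bit 0: 0x7927fbdd
word = 0x7927fbdd → big-endian bytes:
  [0]=0x79  [1]=0x27  [2]=0xfb  [3]=0xdd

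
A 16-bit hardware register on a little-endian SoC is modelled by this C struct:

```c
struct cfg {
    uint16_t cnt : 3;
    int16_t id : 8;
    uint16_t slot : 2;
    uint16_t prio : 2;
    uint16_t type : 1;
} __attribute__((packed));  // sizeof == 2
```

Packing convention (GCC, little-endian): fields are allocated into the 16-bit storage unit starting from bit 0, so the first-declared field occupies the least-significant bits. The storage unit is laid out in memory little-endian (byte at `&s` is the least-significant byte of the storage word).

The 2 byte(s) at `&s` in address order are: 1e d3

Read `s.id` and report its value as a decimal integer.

99

[0]=0x1e [1]=0xd3 (little-endian) → word 0xd31e
cnt [0+:3] = (word>>0) & 0x7 = 6
id [3+:8] = (word>>3) & 0xff = 99  ←
slot [11+:2] = (word>>11) & 0x3 = 2
prio [13+:2] = (word>>13) & 0x3 = 2
type [15+:1] = (word>>15) & 0x1 = 1
id signed 8b, MSB=0: value = 99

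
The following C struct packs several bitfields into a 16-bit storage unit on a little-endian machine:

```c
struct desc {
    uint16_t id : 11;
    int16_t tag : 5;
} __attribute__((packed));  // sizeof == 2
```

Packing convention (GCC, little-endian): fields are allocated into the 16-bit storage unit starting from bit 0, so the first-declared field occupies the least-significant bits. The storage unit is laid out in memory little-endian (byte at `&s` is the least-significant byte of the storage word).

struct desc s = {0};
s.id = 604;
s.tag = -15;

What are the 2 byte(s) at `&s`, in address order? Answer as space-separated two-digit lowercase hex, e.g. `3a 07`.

[0+:11] id=604 & 0x7ff = 0x25c; word=0x025c
[11+:5] tag=-15 & 0x1f = 0x11; word=0x8a5c
word = 0x8a5c → little-endian bytes:
  [0]=0x5c  [1]=0x8a

5c 8a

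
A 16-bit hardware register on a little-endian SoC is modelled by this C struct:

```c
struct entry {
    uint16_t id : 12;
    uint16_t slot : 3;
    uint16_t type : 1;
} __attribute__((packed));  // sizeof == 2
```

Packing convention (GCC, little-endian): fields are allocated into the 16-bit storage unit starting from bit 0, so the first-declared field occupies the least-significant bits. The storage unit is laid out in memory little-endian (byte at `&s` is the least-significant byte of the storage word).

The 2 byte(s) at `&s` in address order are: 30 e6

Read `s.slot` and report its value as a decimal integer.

6

[0]=0x30 [1]=0xe6 (little-endian) → word 0xe630
id:12 @ bit 0 → (0xe630>>0)&0xfff = 0x630
slot:3 @ bit 12 → (0xe630>>12)&0x7 = 0x6  ←
type:1 @ bit 15 → (0xe630>>15)&0x1 = 0x1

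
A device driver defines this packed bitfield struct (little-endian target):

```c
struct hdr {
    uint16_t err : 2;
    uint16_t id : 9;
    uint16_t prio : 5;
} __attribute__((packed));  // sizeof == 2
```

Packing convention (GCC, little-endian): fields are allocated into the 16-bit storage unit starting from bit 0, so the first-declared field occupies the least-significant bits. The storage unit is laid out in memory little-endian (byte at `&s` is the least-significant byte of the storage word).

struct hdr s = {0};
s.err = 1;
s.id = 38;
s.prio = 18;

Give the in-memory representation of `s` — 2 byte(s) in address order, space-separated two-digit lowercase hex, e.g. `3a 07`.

99 90

err:2 = 1 → 0x1 << 0 → word 0x0001
id:9 = 38 → 0x26 << 2 → word 0x0099
prio:5 = 18 → 0x12 << 11 → word 0x9099
word = 0x9099 → little-endian bytes:
  [0]=0x99  [1]=0x90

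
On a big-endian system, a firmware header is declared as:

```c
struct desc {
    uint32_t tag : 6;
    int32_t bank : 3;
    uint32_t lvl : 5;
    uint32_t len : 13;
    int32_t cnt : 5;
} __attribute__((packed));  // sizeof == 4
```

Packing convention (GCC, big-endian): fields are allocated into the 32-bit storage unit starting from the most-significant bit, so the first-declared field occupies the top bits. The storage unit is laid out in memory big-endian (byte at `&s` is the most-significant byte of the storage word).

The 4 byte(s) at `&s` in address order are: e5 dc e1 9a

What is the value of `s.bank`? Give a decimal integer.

[0]=0xe5 [1]=0xdc [2]=0xe1 [3]=0x9a (big-endian) → word 0xe5dce19a
tag:6 @ bit 26 → (0xe5dce19a>>26)&0x3f = 0x39
bank:3 @ bit 23 → (0xe5dce19a>>23)&0x7 = 0x3  ←
lvl:5 @ bit 18 → (0xe5dce19a>>18)&0x1f = 0x17
len:13 @ bit 5 → (0xe5dce19a>>5)&0x1fff = 0x70c
cnt:5 @ bit 0 → (0xe5dce19a>>0)&0x1f = 0x1a
bank signed 3b, MSB=0: value = 3

3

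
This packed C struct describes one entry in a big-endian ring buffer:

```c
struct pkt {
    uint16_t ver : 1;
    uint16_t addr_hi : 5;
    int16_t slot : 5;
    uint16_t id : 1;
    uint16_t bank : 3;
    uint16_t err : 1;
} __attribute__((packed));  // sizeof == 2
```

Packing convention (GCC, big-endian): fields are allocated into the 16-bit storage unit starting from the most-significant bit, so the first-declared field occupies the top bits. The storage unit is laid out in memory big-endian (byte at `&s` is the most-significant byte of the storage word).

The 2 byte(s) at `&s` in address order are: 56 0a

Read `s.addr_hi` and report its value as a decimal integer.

21

[0]=0x56 [1]=0x0a (big-endian) → word 0x560a
ver [15+:1] = (word>>15) & 0x1 = 0
addr_hi [10+:5] = (word>>10) & 0x1f = 21  ←
slot [5+:5] = (word>>5) & 0x1f = 16
id [4+:1] = (word>>4) & 0x1 = 0
bank [1+:3] = (word>>1) & 0x7 = 5
err [0+:1] = (word>>0) & 0x1 = 0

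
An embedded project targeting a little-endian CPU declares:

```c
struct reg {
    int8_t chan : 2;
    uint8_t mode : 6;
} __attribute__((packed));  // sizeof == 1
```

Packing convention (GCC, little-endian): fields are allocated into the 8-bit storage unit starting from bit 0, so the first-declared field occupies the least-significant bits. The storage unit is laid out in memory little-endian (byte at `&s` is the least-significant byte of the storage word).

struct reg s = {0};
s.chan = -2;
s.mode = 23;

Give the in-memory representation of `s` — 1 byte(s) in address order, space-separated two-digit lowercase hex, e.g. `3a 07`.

5e

[0+:2] chan=-2 & 0x3 = 0x2; word=0x02
[2+:6] mode=23 & 0x3f = 0x17; word=0x5e
word = 0x5e → little-endian bytes:
  [0]=0x5e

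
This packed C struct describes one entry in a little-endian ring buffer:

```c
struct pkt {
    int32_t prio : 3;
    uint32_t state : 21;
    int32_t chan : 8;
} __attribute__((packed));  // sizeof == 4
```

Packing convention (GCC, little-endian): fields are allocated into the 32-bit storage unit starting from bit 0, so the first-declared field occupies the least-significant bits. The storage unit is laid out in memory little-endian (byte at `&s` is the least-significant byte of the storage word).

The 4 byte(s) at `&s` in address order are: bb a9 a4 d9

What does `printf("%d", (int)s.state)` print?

1348919

[0]=0xbb [1]=0xa9 [2]=0xa4 [3]=0xd9 (little-endian) → word 0xd9a4a9bb
prio [0+:3] = (word>>0) & 0x7 = 3
state [3+:21] = (word>>3) & 0x1fffff = 1348919  ←
chan [24+:8] = (word>>24) & 0xff = 217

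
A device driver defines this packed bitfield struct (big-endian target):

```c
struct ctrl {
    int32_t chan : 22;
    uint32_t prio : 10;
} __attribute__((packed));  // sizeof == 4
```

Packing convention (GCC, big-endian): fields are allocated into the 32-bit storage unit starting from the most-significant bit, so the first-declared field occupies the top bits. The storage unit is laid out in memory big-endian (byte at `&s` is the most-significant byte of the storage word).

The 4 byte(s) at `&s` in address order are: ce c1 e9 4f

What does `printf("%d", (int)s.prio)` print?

335

[0]=0xce [1]=0xc1 [2]=0xe9 [3]=0x4f (big-endian) → word 0xcec1e94f
chan:22 @ bit 10 → (0xcec1e94f>>10)&0x3fffff = 0x33b07a
prio:10 @ bit 0 → (0xcec1e94f>>0)&0x3ff = 0x14f  ←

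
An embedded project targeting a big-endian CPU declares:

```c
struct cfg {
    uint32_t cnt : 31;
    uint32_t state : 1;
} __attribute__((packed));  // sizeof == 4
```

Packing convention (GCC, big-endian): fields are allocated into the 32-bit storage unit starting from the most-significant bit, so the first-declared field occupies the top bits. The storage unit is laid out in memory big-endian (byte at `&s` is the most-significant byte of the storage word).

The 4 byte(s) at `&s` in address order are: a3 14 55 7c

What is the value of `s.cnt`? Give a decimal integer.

1368009406

[0]=0xa3 [1]=0x14 [2]=0x55 [3]=0x7c (big-endian) → word 0xa314557c
cnt:31 @ bit 1 → (0xa314557c>>1)&0x7fffffff = 0x518a2abe  ←
state:1 @ bit 0 → (0xa314557c>>0)&0x1 = 0x0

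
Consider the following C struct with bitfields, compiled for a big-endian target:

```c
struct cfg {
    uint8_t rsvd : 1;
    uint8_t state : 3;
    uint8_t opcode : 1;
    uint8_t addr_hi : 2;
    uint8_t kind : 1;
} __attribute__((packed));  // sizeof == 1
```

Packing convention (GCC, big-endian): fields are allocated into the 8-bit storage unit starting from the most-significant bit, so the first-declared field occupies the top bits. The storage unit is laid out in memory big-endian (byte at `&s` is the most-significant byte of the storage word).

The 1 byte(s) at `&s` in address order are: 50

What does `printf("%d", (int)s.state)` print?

[0]=0x50 (big-endian) → word 0x50
rsvd [7+:1] = (word>>7) & 0x1 = 0
state [4+:3] = (word>>4) & 0x7 = 5  ←
opcode [3+:1] = (word>>3) & 0x1 = 0
addr_hi [1+:2] = (word>>1) & 0x3 = 0
kind [0+:1] = (word>>0) & 0x1 = 0

5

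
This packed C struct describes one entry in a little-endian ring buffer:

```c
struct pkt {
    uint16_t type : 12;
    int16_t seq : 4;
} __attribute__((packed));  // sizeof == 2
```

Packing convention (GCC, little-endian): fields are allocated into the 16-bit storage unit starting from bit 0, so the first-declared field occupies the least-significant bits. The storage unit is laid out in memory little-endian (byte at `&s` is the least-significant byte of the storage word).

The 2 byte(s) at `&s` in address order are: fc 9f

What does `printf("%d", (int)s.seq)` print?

-7

[0]=0xfc [1]=0x9f (little-endian) → word 0x9ffc
type [0+:12] = (word>>0) & 0xfff = 4092
seq [12+:4] = (word>>12) & 0xf = 9  ←
seq signed 4b, MSB=1: 9 - 16 = -7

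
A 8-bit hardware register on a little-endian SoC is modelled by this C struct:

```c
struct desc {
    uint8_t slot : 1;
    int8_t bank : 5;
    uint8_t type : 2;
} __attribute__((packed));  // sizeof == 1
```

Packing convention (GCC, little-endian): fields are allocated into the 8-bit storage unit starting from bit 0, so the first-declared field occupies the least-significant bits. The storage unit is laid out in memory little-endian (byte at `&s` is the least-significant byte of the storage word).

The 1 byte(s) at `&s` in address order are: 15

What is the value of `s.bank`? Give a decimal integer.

10

[0]=0x15 (little-endian) → word 0x15
slot:1 @ bit 0 → (0x15>>0)&0x1 = 0x1
bank:5 @ bit 1 → (0x15>>1)&0x1f = 0xa  ←
type:2 @ bit 6 → (0x15>>6)&0x3 = 0x0
bank signed 5b, MSB=0: value = 10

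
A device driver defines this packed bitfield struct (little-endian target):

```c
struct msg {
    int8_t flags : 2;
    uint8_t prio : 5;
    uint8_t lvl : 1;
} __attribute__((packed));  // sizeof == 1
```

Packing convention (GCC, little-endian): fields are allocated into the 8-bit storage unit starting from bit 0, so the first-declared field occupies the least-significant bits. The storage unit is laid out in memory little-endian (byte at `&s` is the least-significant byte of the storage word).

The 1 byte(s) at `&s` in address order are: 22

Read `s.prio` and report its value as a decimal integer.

[0]=0x22 (little-endian) → word 0x22
flags [0+:2] = (word>>0) & 0x3 = 2
prio [2+:5] = (word>>2) & 0x1f = 8  ←
lvl [7+:1] = (word>>7) & 0x1 = 0

8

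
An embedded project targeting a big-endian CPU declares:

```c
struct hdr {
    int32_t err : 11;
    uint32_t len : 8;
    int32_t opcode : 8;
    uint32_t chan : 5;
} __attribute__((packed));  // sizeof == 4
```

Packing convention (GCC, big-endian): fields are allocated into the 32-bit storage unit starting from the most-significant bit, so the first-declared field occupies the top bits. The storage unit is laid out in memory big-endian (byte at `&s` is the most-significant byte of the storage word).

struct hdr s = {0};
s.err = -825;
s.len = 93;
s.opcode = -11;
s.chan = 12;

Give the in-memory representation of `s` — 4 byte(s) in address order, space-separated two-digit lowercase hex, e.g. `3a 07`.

err (11b) val=-825 bits=0x4c7 at bit 21: 0x98e00000
len (8b) val=93 bits=0x5d at bit 13: 0x98eba000
opcode (8b) val=-11 bits=0xf5 at bit 5: 0x98ebbea0
chan (5b) val=12 bits=0xc at bit 0: 0x98ebbeac
word = 0x98ebbeac → big-endian bytes:
  [0]=0x98  [1]=0xeb  [2]=0xbe  [3]=0xac

98 eb be ac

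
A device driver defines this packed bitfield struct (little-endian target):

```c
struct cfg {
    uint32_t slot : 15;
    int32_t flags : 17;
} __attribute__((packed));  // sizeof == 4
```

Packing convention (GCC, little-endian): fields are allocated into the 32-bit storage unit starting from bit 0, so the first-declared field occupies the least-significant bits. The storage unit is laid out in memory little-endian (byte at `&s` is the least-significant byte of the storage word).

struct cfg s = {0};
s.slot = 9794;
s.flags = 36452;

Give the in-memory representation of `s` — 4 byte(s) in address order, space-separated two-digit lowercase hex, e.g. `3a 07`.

42 26 32 47

slot:15 = 9794 → 0x2642 << 0 → word 0x00002642
flags:17 = 36452 → 0x8e64 << 15 → word 0x47322642
word = 0x47322642 → little-endian bytes:
  [0]=0x42  [1]=0x26  [2]=0x32  [3]=0x47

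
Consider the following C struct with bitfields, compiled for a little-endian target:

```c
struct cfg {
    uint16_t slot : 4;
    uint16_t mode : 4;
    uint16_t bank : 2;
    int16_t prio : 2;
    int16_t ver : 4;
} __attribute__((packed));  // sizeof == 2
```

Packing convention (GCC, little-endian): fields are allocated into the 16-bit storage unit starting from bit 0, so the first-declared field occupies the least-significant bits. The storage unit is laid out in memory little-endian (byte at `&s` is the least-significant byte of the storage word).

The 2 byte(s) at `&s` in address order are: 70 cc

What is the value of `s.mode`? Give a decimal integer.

7

[0]=0x70 [1]=0xcc (little-endian) → word 0xcc70
slot [0+:4] = (word>>0) & 0xf = 0
mode [4+:4] = (word>>4) & 0xf = 7  ←
bank [8+:2] = (word>>8) & 0x3 = 0
prio [10+:2] = (word>>10) & 0x3 = 3
ver [12+:4] = (word>>12) & 0xf = 12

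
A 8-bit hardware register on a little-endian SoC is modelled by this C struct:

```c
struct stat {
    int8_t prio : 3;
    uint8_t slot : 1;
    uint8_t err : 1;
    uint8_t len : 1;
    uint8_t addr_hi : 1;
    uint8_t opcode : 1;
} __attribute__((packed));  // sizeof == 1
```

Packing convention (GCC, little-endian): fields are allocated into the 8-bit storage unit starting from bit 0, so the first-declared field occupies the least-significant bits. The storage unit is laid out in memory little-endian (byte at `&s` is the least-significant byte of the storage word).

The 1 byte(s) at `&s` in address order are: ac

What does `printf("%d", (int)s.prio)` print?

-4

[0]=0xac (little-endian) → word 0xac
prio [0+:3] = (word>>0) & 0x7 = 4  ←
slot [3+:1] = (word>>3) & 0x1 = 1
err [4+:1] = (word>>4) & 0x1 = 0
len [5+:1] = (word>>5) & 0x1 = 1
addr_hi [6+:1] = (word>>6) & 0x1 = 0
opcode [7+:1] = (word>>7) & 0x1 = 1
prio signed 3b, MSB=1: 4 - 8 = -4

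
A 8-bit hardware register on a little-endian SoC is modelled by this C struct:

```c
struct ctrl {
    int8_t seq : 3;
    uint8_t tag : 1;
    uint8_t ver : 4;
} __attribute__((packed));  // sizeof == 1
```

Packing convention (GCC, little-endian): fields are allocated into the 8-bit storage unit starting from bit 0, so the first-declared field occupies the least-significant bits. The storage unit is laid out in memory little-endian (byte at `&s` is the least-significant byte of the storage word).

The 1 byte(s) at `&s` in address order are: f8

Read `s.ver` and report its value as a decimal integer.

[0]=0xf8 (little-endian) → word 0xf8
seq:3 @ bit 0 → (0xf8>>0)&0x7 = 0x0
tag:1 @ bit 3 → (0xf8>>3)&0x1 = 0x1
ver:4 @ bit 4 → (0xf8>>4)&0xf = 0xf  ←

15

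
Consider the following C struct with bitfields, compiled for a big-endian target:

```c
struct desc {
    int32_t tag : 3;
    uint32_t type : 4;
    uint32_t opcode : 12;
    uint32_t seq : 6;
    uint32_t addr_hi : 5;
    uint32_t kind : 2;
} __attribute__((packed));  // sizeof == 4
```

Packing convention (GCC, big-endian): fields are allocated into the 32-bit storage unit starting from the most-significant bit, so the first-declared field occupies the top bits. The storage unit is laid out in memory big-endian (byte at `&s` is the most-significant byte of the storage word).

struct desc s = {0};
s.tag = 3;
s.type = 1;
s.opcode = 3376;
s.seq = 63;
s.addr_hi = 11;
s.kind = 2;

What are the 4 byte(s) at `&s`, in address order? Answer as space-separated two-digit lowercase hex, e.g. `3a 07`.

[29+:3] tag=3 & 0x7 = 0x3; word=0x60000000
[25+:4] type=1 & 0xf = 0x1; word=0x62000000
[13+:12] opcode=3376 & 0xfff = 0xd30; word=0x63a60000
[7+:6] seq=63 & 0x3f = 0x3f; word=0x63a61f80
[2+:5] addr_hi=11 & 0x1f = 0xb; word=0x63a61fac
[0+:2] kind=2 & 0x3 = 0x2; word=0x63a61fae
word = 0x63a61fae → big-endian bytes:
  [0]=0x63  [1]=0xa6  [2]=0x1f  [3]=0xae

63 a6 1f ae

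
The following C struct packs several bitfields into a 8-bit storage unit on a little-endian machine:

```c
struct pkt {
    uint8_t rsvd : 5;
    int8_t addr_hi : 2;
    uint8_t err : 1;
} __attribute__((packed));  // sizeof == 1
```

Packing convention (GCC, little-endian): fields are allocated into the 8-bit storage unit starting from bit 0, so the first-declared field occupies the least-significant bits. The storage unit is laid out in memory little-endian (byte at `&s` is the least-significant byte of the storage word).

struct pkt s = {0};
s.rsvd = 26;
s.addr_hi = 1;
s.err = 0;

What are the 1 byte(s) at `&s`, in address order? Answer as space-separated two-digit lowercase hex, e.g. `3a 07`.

3a

[0+:5] rsvd=26 & 0x1f = 0x1a; word=0x1a
[5+:2] addr_hi=1 & 0x3 = 0x1; word=0x3a
[7+:1] err=0 & 0x1 = 0x0; word=0x3a
word = 0x3a → little-endian bytes:
  [0]=0x3a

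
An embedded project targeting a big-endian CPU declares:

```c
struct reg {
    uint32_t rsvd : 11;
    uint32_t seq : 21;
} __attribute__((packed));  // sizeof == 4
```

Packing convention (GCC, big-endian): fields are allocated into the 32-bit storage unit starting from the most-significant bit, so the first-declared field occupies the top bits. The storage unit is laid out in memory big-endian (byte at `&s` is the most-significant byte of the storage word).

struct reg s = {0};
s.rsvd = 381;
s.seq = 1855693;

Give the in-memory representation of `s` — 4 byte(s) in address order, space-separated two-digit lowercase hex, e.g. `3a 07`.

2f bc 50 cd

rsvd:11 = 381 → 0x17d << 21 → word 0x2fa00000
seq:21 = 1855693 → 0x1c50cd << 0 → word 0x2fbc50cd
word = 0x2fbc50cd → big-endian bytes:
  [0]=0x2f  [1]=0xbc  [2]=0x50  [3]=0xcd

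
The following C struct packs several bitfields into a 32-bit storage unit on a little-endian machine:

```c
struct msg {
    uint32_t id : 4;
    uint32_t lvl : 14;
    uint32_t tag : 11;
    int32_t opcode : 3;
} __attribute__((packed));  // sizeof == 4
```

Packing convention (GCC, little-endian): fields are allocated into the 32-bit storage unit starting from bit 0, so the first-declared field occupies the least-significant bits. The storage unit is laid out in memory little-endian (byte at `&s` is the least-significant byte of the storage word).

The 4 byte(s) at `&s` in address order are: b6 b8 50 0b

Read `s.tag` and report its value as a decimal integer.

[0]=0xb6 [1]=0xb8 [2]=0x50 [3]=0x0b (little-endian) → word 0x0b50b8b6
id:4 @ bit 0 → (0x0b50b8b6>>0)&0xf = 0x6
lvl:14 @ bit 4 → (0x0b50b8b6>>4)&0x3fff = 0xb8b
tag:11 @ bit 18 → (0x0b50b8b6>>18)&0x7ff = 0x2d4  ←
opcode:3 @ bit 29 → (0x0b50b8b6>>29)&0x7 = 0x0

724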